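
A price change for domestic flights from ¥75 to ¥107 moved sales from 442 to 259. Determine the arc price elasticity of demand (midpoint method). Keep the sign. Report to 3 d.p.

-1.485

ΔQ = 259 − 442 = -183; ΔP = 107 − 75 = 32.
Midpoints: P̄ = 91.00, Q̄ = 350.5.
ε = (ΔQ/ΔP)(P̄/Q̄) = (-183/32)(91.00/350.5).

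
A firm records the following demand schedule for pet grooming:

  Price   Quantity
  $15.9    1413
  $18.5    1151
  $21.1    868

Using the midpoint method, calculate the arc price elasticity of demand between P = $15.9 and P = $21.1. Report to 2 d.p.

-1.70

At P = 15.9, Q = 1413; at P = 21.1, Q = 868.
ΔQ = -545, ΔP = 5.2. Midpoints: P̄ = 18.50, Q̄ = 1140.5.
ε = (ΔQ/ΔP)(P̄/Q̄) = (-545/5.2)(18.50/1140.5).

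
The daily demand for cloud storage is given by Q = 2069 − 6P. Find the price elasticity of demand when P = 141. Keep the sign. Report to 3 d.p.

-0.692

At P = 141, Q = 1223.
dQ/dP = −6.
ε = (dQ/dP)(P/Q) = (-6)(141/1223).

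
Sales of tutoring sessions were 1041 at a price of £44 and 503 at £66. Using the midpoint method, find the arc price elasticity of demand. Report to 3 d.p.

-1.742

ΔQ = 503 − 1041 = -538; ΔP = 66 − 44 = 22.
Midpoints: P̄ = 55.00, Q̄ = 772.0.
ε = (ΔQ/ΔP)(P̄/Q̄) = (-538/22)(55.00/772.0).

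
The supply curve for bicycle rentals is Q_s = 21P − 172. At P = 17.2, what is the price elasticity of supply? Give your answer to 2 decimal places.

At P = 17.2, Q_s = 189.20.
dQ_s/dP = 21.
ε_s = (dQ_s/dP)(P/Q_s) = (21)(17.2/189.20).

1.91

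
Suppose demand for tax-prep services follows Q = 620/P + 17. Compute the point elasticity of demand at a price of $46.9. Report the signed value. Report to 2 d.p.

-0.44

At P = 46.9, Q = 30.220.
dQ/dP = −620/P² = -0.282.
ε = (dQ/dP)(P/Q) = (-0.282)(46.9/30.220).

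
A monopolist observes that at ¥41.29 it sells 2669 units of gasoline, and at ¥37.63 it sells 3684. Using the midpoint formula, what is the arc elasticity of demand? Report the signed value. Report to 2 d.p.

-3.45

ΔQ = 3684 − 2669 = 1015; ΔP = 37.63 − 41.29 = -3.66.
Midpoints: P̄ = 39.46, Q̄ = 3176.5.
ε = (ΔQ/ΔP)(P̄/Q̄) = (1015/-3.66)(39.46/3176.5).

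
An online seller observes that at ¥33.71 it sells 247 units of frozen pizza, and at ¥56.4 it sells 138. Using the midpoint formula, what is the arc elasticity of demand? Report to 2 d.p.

ΔQ = 138 − 247 = -109; ΔP = 56.4 − 33.71 = 22.69.
Midpoints: P̄ = 45.05, Q̄ = 192.5.
ε = (ΔQ/ΔP)(P̄/Q̄) = (-109/22.69)(45.05/192.5).

-1.12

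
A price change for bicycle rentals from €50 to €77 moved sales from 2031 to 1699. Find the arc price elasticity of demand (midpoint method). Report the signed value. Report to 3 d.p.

ΔQ = 1699 − 2031 = -332; ΔP = 77 − 50 = 27.
Midpoints: P̄ = 63.50, Q̄ = 1865.0.
ε = (ΔQ/ΔP)(P̄/Q̄) = (-332/27)(63.50/1865.0).

-0.419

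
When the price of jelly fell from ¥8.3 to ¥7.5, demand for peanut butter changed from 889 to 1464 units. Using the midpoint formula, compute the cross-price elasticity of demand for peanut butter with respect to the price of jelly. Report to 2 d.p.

ΔQ_x = 1464 − 889 = 575; ΔP_y = 7.5 − 8.3 = -0.8.
Midpoints: P̄_y = 7.90, Q̄_x = 1176.5.
ε_xy = (ΔQ_x/ΔP_y)(P̄_y/Q̄_x) = (575/-0.8)(7.90/1176.5).
ε_xy < 0, so the goods are complements.

-4.83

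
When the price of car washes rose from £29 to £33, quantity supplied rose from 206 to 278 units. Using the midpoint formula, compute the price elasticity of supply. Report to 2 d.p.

2.31

ΔQ = 278 − 206 = 72; ΔP = 33 − 29 = 4.
Midpoints: P̄ = 31.00, Q̄ = 242.0.
ε_s = (ΔQ/ΔP)(P̄/Q̄) = (72/4)(31.00/242.0).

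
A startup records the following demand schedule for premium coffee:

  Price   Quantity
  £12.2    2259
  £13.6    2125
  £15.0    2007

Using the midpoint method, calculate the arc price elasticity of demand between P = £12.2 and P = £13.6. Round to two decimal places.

At P = 12.2, Q = 2259; at P = 13.6, Q = 2125.
ΔQ = -134, ΔP = 1.4. Midpoints: P̄ = 12.90, Q̄ = 2192.0.
ε = (ΔQ/ΔP)(P̄/Q̄) = (-134/1.4)(12.90/2192.0).

-0.56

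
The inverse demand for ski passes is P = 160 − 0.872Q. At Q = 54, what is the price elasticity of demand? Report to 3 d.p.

At Q = 54, P = 160 − 0.872(54) = 112.91.
dP/dQ = −0.872, so dQ/dP = 1/(−0.872) = -1.147.
ε = (dQ/dP)(P/Q) = (-1.147)(112.91/54).

-2.398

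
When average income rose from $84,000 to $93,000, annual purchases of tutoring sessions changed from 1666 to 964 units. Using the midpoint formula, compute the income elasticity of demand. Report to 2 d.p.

ΔQ = -702, ΔI = 9000. Midpoints: Ī = 88,500, Q̄ = 1315.0.
ε_I = (ΔQ/ΔI)(Ī/Q̄) = (-702/9000)(88500/1315.0).

-5.25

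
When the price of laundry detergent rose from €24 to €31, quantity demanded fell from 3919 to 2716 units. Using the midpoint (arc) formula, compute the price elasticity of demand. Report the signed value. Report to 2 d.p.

-1.42

ΔQ = 2716 − 3919 = -1203; ΔP = 31 − 24 = 7.
Midpoints: P̄ = 27.50, Q̄ = 3317.5.
ε = (ΔQ/ΔP)(P̄/Q̄) = (-1203/7)(27.50/3317.5).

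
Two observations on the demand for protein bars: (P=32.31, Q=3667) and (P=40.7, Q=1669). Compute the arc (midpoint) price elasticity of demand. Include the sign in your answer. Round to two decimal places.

ΔQ = 1669 − 3667 = -1998; ΔP = 40.7 − 32.31 = 8.39.
Midpoints: P̄ = 36.51, Q̄ = 2668.0.
ε = (ΔQ/ΔP)(P̄/Q̄) = (-1998/8.39)(36.51/2668.0).

-3.26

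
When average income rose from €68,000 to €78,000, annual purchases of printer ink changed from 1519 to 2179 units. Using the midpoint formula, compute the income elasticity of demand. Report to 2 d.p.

ΔQ = 660, ΔI = 10000. Midpoints: Ī = 73,000, Q̄ = 1849.0.
ε_I = (ΔQ/ΔI)(Ī/Q̄) = (660/10000)(73000/1849.0).

2.61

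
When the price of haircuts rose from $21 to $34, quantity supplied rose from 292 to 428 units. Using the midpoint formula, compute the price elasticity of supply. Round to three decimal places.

0.799

ΔQ = 428 − 292 = 136; ΔP = 34 − 21 = 13.
Midpoints: P̄ = 27.50, Q̄ = 360.0.
ε_s = (ΔQ/ΔP)(P̄/Q̄) = (136/13)(27.50/360.0).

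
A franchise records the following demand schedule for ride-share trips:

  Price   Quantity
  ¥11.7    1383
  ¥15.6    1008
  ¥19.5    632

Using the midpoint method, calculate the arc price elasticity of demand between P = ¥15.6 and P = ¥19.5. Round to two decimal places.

At P = 15.6, Q = 1008; at P = 19.5, Q = 632.
ΔQ = -376, ΔP = 3.9. Midpoints: P̄ = 17.55, Q̄ = 820.0.
ε = (ΔQ/ΔP)(P̄/Q̄) = (-376/3.9)(17.55/820.0).

-2.06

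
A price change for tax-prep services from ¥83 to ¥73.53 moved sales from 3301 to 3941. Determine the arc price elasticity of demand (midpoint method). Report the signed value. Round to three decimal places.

ΔQ = 3941 − 3301 = 640; ΔP = 73.53 − 83 = -9.47.
Midpoints: P̄ = 78.27, Q̄ = 3621.0.
ε = (ΔQ/ΔP)(P̄/Q̄) = (640/-9.47)(78.27/3621.0).

-1.461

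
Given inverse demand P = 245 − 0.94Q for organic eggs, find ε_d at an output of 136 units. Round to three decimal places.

At Q = 136, P = 245 − 0.94(136) = 117.16.
dP/dQ = −0.94, so dQ/dP = 1/(−0.94) = -1.064.
ε = (dQ/dP)(P/Q) = (-1.064)(117.16/136).

-0.916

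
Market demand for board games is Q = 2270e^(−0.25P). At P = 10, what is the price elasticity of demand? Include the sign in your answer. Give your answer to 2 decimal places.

At P = 10, Q = 186.333.
dQ/dP = −0.25·2270e^(−0.25P) = −0.25Q = -46.583.
ε = (dQ/dP)(P/Q) = (-46.583)(10/186.333).

-2.50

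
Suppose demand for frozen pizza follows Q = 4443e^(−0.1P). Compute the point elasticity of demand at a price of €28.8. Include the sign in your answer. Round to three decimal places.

At P = 28.8, Q = 249.407.
dQ/dP = −0.1·4443e^(−0.1P) = −0.1Q = -24.941.
ε = (dQ/dP)(P/Q) = (-24.941)(28.8/249.407).
|ε| > 1, so demand is elastic at this price.

-2.880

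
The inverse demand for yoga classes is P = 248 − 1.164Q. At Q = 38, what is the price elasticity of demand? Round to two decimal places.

At Q = 38, P = 248 − 1.164(38) = 203.77.
dP/dQ = −1.164, so dQ/dP = 1/(−1.164) = -0.859.
ε = (dQ/dP)(P/Q) = (-0.859)(203.77/38).

-4.61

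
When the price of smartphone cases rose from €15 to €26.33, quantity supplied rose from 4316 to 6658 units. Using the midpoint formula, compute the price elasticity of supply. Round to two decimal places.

0.78

ΔQ = 6658 − 4316 = 2342; ΔP = 26.33 − 15 = 11.33.
Midpoints: P̄ = 20.66, Q̄ = 5487.0.
ε_s = (ΔQ/ΔP)(P̄/Q̄) = (2342/11.33)(20.66/5487.0).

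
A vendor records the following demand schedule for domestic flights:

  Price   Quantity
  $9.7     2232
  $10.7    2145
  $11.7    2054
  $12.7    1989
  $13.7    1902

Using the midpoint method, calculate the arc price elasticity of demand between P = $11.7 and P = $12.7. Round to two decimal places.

At P = 11.7, Q = 2054; at P = 12.7, Q = 1989.
ΔQ = -65, ΔP = 1.0. Midpoints: P̄ = 12.20, Q̄ = 2021.5.
ε = (ΔQ/ΔP)(P̄/Q̄) = (-65/1.0)(12.20/2021.5).

-0.39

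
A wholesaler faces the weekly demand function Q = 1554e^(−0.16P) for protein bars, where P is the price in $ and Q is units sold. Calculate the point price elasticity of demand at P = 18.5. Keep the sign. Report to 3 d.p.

-2.960

At P = 18.5, Q = 80.527.
dQ/dP = −0.16·1554e^(−0.16P) = −0.16Q = -12.884.
ε = (dQ/dP)(P/Q) = (-12.884)(18.5/80.527).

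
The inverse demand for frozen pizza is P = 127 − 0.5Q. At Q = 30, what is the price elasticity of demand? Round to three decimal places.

-7.467

At Q = 30, P = 127 − 0.5(30) = 112.00.
dP/dQ = −0.5, so dQ/dP = 1/(−0.5) = -2.000.
ε = (dQ/dP)(P/Q) = (-2.000)(112.00/30).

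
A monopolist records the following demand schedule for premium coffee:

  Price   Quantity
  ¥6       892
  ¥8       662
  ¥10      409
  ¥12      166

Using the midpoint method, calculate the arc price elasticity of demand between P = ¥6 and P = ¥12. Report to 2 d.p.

-2.06

At P = 6, Q = 892; at P = 12, Q = 166.
ΔQ = -726, ΔP = 6. Midpoints: P̄ = 9.00, Q̄ = 529.0.
ε = (ΔQ/ΔP)(P̄/Q̄) = (-726/6)(9.00/529.0).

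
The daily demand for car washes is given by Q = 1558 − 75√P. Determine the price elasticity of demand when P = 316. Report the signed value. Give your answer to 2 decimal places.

-2.97

At P = 316, Q = 224.771.
dQ/dP = −75/(2√P) = -2.110.
ε = (dQ/dP)(P/Q) = (-2.110)(316/224.771).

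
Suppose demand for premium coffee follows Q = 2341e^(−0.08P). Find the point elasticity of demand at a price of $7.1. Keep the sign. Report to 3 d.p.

-0.568

At P = 7.1, Q = 1326.545.
dQ/dP = −0.08·2341e^(−0.08P) = −0.08Q = -106.124.
ε = (dQ/dP)(P/Q) = (-106.124)(7.1/1326.545).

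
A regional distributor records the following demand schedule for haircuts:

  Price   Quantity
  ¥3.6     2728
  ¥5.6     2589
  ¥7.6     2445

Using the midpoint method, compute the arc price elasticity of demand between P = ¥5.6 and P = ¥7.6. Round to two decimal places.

At P = 5.6, Q = 2589; at P = 7.6, Q = 2445.
ΔQ = -144, ΔP = 2.0. Midpoints: P̄ = 6.60, Q̄ = 2517.0.
ε = (ΔQ/ΔP)(P̄/Q̄) = (-144/2.0)(6.60/2517.0).

-0.19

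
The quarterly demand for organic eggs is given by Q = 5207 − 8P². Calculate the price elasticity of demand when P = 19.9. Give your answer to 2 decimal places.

At P = 19.9, Q = 2038.920.
dQ/dP = −16P = -318.400.
ε = (dQ/dP)(P/Q) = (-318.400)(19.9/2038.920).
|ε| > 1, so demand is elastic at this price.

-3.11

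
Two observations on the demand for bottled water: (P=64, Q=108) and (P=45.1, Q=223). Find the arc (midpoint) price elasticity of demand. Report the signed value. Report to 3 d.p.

-2.006

ΔQ = 223 − 108 = 115; ΔP = 45.1 − 64 = -18.9.
Midpoints: P̄ = 54.55, Q̄ = 165.5.
ε = (ΔQ/ΔP)(P̄/Q̄) = (115/-18.9)(54.55/165.5).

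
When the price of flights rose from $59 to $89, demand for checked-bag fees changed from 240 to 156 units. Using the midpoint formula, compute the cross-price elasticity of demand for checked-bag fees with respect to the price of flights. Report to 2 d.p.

-1.05

ΔQ_x = 156 − 240 = -84; ΔP_y = 89 − 59 = 30.
Midpoints: P̄_y = 74.00, Q̄_x = 198.0.
ε_xy = (ΔQ_x/ΔP_y)(P̄_y/Q̄_x) = (-84/30)(74.00/198.0).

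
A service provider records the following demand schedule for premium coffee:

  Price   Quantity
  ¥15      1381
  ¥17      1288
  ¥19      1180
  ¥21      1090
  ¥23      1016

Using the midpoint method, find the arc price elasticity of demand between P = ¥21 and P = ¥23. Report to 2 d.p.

At P = 21, Q = 1090; at P = 23, Q = 1016.
ΔQ = -74, ΔP = 2. Midpoints: P̄ = 22.00, Q̄ = 1053.0.
ε = (ΔQ/ΔP)(P̄/Q̄) = (-74/2)(22.00/1053.0).

-0.77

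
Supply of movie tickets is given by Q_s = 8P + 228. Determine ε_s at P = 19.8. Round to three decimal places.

At P = 19.8, Q_s = 386.40.
dQ_s/dP = 8.
ε_s = (dQ_s/dP)(P/Q_s) = (8)(19.8/386.40).

0.410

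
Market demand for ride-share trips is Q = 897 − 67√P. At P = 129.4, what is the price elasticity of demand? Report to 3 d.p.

-2.826

At P = 129.4, Q = 134.847.
dQ/dP = −67/(2√P) = -2.945.
ε = (dQ/dP)(P/Q) = (-2.945)(129.4/134.847).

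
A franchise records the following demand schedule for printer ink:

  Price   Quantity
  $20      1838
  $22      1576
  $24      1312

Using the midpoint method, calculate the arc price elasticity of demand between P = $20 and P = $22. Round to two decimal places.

-1.61

At P = 20, Q = 1838; at P = 22, Q = 1576.
ΔQ = -262, ΔP = 2. Midpoints: P̄ = 21.00, Q̄ = 1707.0.
ε = (ΔQ/ΔP)(P̄/Q̄) = (-262/2)(21.00/1707.0).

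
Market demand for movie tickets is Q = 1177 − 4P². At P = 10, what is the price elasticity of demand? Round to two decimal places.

-1.03

At P = 10, Q = 777.
dQ/dP = −8P = -80.
ε = (dQ/dP)(P/Q) = (-80)(10/777).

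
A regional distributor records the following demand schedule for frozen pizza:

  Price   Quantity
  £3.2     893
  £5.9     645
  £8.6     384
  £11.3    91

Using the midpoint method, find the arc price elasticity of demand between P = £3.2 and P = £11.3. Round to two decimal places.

At P = 3.2, Q = 893; at P = 11.3, Q = 91.
ΔQ = -802, ΔP = 8.1. Midpoints: P̄ = 7.25, Q̄ = 492.0.
ε = (ΔQ/ΔP)(P̄/Q̄) = (-802/8.1)(7.25/492.0).

-1.46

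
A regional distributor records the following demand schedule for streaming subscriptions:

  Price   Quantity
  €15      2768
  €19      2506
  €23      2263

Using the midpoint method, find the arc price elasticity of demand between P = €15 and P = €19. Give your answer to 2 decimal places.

-0.42

At P = 15, Q = 2768; at P = 19, Q = 2506.
ΔQ = -262, ΔP = 4. Midpoints: P̄ = 17.00, Q̄ = 2637.0.
ε = (ΔQ/ΔP)(P̄/Q̄) = (-262/4)(17.00/2637.0).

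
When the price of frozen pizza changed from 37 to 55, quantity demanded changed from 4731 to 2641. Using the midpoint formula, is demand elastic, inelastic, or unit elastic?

Arc ε ≈ -1.449.
|ε| = 1.45 > 1.

elastic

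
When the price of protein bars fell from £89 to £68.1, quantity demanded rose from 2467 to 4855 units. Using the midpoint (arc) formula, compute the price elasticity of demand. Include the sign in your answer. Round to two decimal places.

-2.45

ΔQ = 4855 − 2467 = 2388; ΔP = 68.1 − 89 = -20.9.
Midpoints: P̄ = 78.55, Q̄ = 3661.0.
ε = (ΔQ/ΔP)(P̄/Q̄) = (2388/-20.9)(78.55/3661.0).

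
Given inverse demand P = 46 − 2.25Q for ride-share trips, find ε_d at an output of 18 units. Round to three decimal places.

At Q = 18, P = 46 − 2.25(18) = 5.50.
dP/dQ = −2.25, so dQ/dP = 1/(−2.25) = -0.444.
ε = (dQ/dP)(P/Q) = (-0.444)(5.50/18).

-0.136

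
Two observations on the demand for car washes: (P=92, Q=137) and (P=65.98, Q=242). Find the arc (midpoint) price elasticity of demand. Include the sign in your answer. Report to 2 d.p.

ΔQ = 242 − 137 = 105; ΔP = 65.98 − 92 = -26.02.
Midpoints: P̄ = 78.99, Q̄ = 189.5.
ε = (ΔQ/ΔP)(P̄/Q̄) = (105/-26.02)(78.99/189.5).

-1.68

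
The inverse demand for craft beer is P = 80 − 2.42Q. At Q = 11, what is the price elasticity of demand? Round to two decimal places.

-2.01

At Q = 11, P = 80 − 2.42(11) = 53.38.
dP/dQ = −2.42, so dQ/dP = 1/(−2.42) = -0.413.
ε = (dQ/dP)(P/Q) = (-0.413)(53.38/11).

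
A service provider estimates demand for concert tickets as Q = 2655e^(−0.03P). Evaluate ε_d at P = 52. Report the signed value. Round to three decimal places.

-1.560

At P = 52, Q = 557.911.
dQ/dP = −0.03·2655e^(−0.03P) = −0.03Q = -16.737.
ε = (dQ/dP)(P/Q) = (-16.737)(52/557.911).
|ε| > 1, so demand is elastic at this price.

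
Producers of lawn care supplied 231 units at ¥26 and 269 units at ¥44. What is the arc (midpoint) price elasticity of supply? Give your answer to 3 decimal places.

ΔQ = 269 − 231 = 38; ΔP = 44 − 26 = 18.
Midpoints: P̄ = 35.00, Q̄ = 250.0.
ε_s = (ΔQ/ΔP)(P̄/Q̄) = (38/18)(35.00/250.0).

0.296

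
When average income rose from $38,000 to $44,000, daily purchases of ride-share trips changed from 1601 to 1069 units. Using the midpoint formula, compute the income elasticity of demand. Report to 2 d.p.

ΔQ = -532, ΔI = 6000. Midpoints: Ī = 41,000, Q̄ = 1335.0.
ε_I = (ΔQ/ΔI)(Ī/Q̄) = (-532/6000)(41000/1335.0).

-2.72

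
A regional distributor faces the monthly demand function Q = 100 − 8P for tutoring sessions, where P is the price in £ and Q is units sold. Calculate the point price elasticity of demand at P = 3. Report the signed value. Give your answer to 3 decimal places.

-0.316

At P = 3, Q = 76.
dQ/dP = −8.
ε = (dQ/dP)(P/Q) = (-8)(3/76).
|ε| < 1, so demand is inelastic at this price.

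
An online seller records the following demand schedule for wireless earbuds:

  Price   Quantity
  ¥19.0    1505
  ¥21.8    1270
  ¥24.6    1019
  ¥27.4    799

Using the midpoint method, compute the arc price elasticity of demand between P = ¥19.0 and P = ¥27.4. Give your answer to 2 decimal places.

-1.69

At P = 19.0, Q = 1505; at P = 27.4, Q = 799.
ΔQ = -706, ΔP = 8.4. Midpoints: P̄ = 23.20, Q̄ = 1152.0.
ε = (ΔQ/ΔP)(P̄/Q̄) = (-706/8.4)(23.20/1152.0).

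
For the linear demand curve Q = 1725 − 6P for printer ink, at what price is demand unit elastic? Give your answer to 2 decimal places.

143.75

For linear demand Q = a − bP, ε = −bP/(a − bP). |ε| = 1 when bP = a − bP, i.e. P = a/(2b).
P = 1725/(2·6) = 1725/12 = 143.7500.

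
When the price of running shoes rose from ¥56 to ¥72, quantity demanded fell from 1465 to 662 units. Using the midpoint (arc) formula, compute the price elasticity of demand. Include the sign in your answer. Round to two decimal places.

ΔQ = 662 − 1465 = -803; ΔP = 72 − 56 = 16.
Midpoints: P̄ = 64.00, Q̄ = 1063.5.
ε = (ΔQ/ΔP)(P̄/Q̄) = (-803/16)(64.00/1063.5).

-3.02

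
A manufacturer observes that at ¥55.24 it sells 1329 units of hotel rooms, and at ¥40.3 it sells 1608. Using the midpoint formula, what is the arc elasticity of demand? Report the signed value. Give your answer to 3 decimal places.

-0.607

ΔQ = 1608 − 1329 = 279; ΔP = 40.3 − 55.24 = -14.94.
Midpoints: P̄ = 47.77, Q̄ = 1468.5.
ε = (ΔQ/ΔP)(P̄/Q̄) = (279/-14.94)(47.77/1468.5).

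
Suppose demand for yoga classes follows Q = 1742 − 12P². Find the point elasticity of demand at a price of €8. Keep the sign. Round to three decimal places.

At P = 8, Q = 974.
dQ/dP = −24P = -192.
ε = (dQ/dP)(P/Q) = (-192)(8/974).

-1.577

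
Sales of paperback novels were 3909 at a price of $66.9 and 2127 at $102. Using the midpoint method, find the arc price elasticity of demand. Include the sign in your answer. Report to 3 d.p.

ΔQ = 2127 − 3909 = -1782; ΔP = 102 − 66.9 = 35.1.
Midpoints: P̄ = 84.45, Q̄ = 3018.0.
ε = (ΔQ/ΔP)(P̄/Q̄) = (-1782/35.1)(84.45/3018.0).

-1.421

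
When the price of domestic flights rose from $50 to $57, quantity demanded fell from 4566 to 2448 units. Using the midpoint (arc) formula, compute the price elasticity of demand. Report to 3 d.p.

ΔQ = 2448 − 4566 = -2118; ΔP = 57 − 50 = 7.
Midpoints: P̄ = 53.50, Q̄ = 3507.0.
ε = (ΔQ/ΔP)(P̄/Q̄) = (-2118/7)(53.50/3507.0).

-4.616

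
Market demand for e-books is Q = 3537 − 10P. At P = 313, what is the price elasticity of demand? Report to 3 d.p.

At P = 313, Q = 407.
dQ/dP = −10.
ε = (dQ/dP)(P/Q) = (-10)(313/407).

-7.690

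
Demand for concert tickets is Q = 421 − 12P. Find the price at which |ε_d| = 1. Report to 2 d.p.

17.54

For linear demand Q = a − bP, ε = −bP/(a − bP). |ε| = 1 when bP = a − bP, i.e. P = a/(2b).
P = 421/(2·12) = 421/24 = 17.5417.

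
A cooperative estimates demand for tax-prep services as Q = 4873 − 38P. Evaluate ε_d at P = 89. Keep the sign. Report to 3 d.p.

At P = 89, Q = 1491.
dQ/dP = −38.
ε = (dQ/dP)(P/Q) = (-38)(89/1491).
|ε| > 1, so demand is elastic at this price.

-2.268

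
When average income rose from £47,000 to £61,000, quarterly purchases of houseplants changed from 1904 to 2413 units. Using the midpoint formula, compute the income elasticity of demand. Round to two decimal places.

ΔQ = 509, ΔI = 14000. Midpoints: Ī = 54,000, Q̄ = 2158.5.
ε_I = (ΔQ/ΔI)(Ī/Q̄) = (509/14000)(54000/2158.5).
ε_I > 0, so the good is normal.

0.91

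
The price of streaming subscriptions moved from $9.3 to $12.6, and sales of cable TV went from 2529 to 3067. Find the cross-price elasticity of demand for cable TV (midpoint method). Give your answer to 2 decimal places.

ΔQ_x = 3067 − 2529 = 538; ΔP_y = 12.6 − 9.3 = 3.3.
Midpoints: P̄_y = 10.95, Q̄_x = 2798.0.
ε_xy = (ΔQ_x/ΔP_y)(P̄_y/Q̄_x) = (538/3.3)(10.95/2798.0).

0.64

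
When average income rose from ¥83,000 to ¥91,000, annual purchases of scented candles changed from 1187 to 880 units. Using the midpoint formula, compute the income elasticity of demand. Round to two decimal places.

ΔQ = -307, ΔI = 8000. Midpoints: Ī = 87,000, Q̄ = 1033.5.
ε_I = (ΔQ/ΔI)(Ī/Q̄) = (-307/8000)(87000/1033.5).
ε_I < 0, so the good is inferior.

-3.23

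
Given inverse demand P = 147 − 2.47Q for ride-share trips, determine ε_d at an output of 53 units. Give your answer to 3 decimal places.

-0.123

At Q = 53, P = 147 − 2.47(53) = 16.09.
dP/dQ = −2.47, so dQ/dP = 1/(−2.47) = -0.405.
ε = (dQ/dP)(P/Q) = (-0.405)(16.09/53).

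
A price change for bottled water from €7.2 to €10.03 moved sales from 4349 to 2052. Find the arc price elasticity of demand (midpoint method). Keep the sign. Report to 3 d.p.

ΔQ = 2052 − 4349 = -2297; ΔP = 10.03 − 7.2 = 2.83.
Midpoints: P̄ = 8.62, Q̄ = 3200.5.
ε = (ΔQ/ΔP)(P̄/Q̄) = (-2297/2.83)(8.62/3200.5).

-2.185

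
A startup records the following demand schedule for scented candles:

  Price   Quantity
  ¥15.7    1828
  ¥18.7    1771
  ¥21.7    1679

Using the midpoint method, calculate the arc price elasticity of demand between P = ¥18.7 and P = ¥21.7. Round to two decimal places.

-0.36

At P = 18.7, Q = 1771; at P = 21.7, Q = 1679.
ΔQ = -92, ΔP = 3.0. Midpoints: P̄ = 20.20, Q̄ = 1725.0.
ε = (ΔQ/ΔP)(P̄/Q̄) = (-92/3.0)(20.20/1725.0).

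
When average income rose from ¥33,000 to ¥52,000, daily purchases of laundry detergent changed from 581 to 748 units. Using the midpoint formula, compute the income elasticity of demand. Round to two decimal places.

0.56

ΔQ = 167, ΔI = 19000. Midpoints: Ī = 42,500, Q̄ = 664.5.
ε_I = (ΔQ/ΔI)(Ī/Q̄) = (167/19000)(42500/664.5).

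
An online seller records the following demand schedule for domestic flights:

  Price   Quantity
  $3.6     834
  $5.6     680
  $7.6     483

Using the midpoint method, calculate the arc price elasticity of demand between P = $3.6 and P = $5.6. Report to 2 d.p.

-0.47

At P = 3.6, Q = 834; at P = 5.6, Q = 680.
ΔQ = -154, ΔP = 2.0. Midpoints: P̄ = 4.60, Q̄ = 757.0.
ε = (ΔQ/ΔP)(P̄/Q̄) = (-154/2.0)(4.60/757.0).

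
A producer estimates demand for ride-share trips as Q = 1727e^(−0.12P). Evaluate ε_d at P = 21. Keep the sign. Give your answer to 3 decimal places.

-2.520

At P = 21, Q = 138.954.
dQ/dP = −0.12·1727e^(−0.12P) = −0.12Q = -16.674.
ε = (dQ/dP)(P/Q) = (-16.674)(21/138.954).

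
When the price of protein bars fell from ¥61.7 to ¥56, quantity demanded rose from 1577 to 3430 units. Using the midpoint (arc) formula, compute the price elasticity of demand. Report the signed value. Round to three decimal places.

ΔQ = 3430 − 1577 = 1853; ΔP = 56 − 61.7 = -5.7.
Midpoints: P̄ = 58.85, Q̄ = 2503.5.
ε = (ΔQ/ΔP)(P̄/Q̄) = (1853/-5.7)(58.85/2503.5).

-7.642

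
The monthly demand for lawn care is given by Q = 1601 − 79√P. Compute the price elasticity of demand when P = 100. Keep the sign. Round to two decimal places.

At P = 100, Q = 811.
dQ/dP = −79/(2√P) = -3.950.
ε = (dQ/dP)(P/Q) = (-3.950)(100/811).
|ε| < 1, so demand is inelastic at this price.

-0.49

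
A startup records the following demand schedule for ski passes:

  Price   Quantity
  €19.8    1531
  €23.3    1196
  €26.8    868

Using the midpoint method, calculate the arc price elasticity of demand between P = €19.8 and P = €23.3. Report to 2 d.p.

-1.51

At P = 19.8, Q = 1531; at P = 23.3, Q = 1196.
ΔQ = -335, ΔP = 3.5. Midpoints: P̄ = 21.55, Q̄ = 1363.5.
ε = (ΔQ/ΔP)(P̄/Q̄) = (-335/3.5)(21.55/1363.5).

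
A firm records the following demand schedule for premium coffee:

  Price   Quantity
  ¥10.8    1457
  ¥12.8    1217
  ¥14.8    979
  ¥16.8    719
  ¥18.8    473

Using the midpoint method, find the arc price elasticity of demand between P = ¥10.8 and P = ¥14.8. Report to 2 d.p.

At P = 10.8, Q = 1457; at P = 14.8, Q = 979.
ΔQ = -478, ΔP = 4.0. Midpoints: P̄ = 12.80, Q̄ = 1218.0.
ε = (ΔQ/ΔP)(P̄/Q̄) = (-478/4.0)(12.80/1218.0).

-1.26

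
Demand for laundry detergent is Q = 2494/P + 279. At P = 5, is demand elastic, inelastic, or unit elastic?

Q = 777.800, dQ/dP = -99.760.
ε = (dQ/dP)(P/Q) ≈ -0.641.
|ε| = 0.64 < 1.

inelastic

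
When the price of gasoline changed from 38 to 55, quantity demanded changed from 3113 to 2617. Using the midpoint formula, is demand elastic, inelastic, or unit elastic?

Arc ε ≈ -0.474.
|ε| = 0.47 < 1.

inelastic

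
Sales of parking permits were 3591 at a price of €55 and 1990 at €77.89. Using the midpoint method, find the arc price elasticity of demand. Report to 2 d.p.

ΔQ = 1990 − 3591 = -1601; ΔP = 77.89 − 55 = 22.89.
Midpoints: P̄ = 66.44, Q̄ = 2790.5.
ε = (ΔQ/ΔP)(P̄/Q̄) = (-1601/22.89)(66.44/2790.5).

-1.67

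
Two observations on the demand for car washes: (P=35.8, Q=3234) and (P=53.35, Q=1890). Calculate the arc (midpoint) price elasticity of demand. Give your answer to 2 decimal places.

ΔQ = 1890 − 3234 = -1344; ΔP = 53.35 − 35.8 = 17.55.
Midpoints: P̄ = 44.58, Q̄ = 2562.0.
ε = (ΔQ/ΔP)(P̄/Q̄) = (-1344/17.55)(44.58/2562.0).

-1.33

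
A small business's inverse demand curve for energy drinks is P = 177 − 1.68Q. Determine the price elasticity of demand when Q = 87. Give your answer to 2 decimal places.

-0.21

At Q = 87, P = 177 − 1.68(87) = 30.84.
dP/dQ = −1.68, so dQ/dP = 1/(−1.68) = -0.595.
ε = (dQ/dP)(P/Q) = (-0.595)(30.84/87).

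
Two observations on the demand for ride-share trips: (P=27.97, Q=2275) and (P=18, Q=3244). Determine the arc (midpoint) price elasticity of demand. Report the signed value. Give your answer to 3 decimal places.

-0.810

ΔQ = 3244 − 2275 = 969; ΔP = 18 − 27.97 = -9.97.
Midpoints: P̄ = 22.98, Q̄ = 2759.5.
ε = (ΔQ/ΔP)(P̄/Q̄) = (969/-9.97)(22.98/2759.5).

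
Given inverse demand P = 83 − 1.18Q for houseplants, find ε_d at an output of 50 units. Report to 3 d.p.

-0.407

At Q = 50, P = 83 − 1.18(50) = 24.00.
dP/dQ = −1.18, so dQ/dP = 1/(−1.18) = -0.847.
ε = (dQ/dP)(P/Q) = (-0.847)(24.00/50).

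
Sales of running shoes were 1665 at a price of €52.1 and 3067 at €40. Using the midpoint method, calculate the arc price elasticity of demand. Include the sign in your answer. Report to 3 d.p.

ΔQ = 3067 − 1665 = 1402; ΔP = 40 − 52.1 = -12.1.
Midpoints: P̄ = 46.05, Q̄ = 2366.0.
ε = (ΔQ/ΔP)(P̄/Q̄) = (1402/-12.1)(46.05/2366.0).

-2.255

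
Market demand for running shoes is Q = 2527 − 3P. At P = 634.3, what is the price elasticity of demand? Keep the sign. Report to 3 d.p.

At P = 634.3, Q = 624.100.
dQ/dP = −3.
ε = (dQ/dP)(P/Q) = (-3)(634.3/624.100).
|ε| > 1, so demand is elastic at this price.

-3.049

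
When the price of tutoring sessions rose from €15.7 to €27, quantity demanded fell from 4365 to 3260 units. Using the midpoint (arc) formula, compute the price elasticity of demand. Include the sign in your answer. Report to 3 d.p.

ΔQ = 3260 − 4365 = -1105; ΔP = 27 − 15.7 = 11.3.
Midpoints: P̄ = 21.35, Q̄ = 3812.5.
ε = (ΔQ/ΔP)(P̄/Q̄) = (-1105/11.3)(21.35/3812.5).

-0.548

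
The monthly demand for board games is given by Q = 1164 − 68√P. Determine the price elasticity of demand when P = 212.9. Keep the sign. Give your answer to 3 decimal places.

-2.888

At P = 212.9, Q = 171.806.
dQ/dP = −68/(2√P) = -2.330.
ε = (dQ/dP)(P/Q) = (-2.330)(212.9/171.806).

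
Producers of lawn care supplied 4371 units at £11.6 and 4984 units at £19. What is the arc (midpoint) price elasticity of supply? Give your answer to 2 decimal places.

0.27

ΔQ = 4984 − 4371 = 613; ΔP = 19 − 11.6 = 7.4.
Midpoints: P̄ = 15.30, Q̄ = 4677.5.
ε_s = (ΔQ/ΔP)(P̄/Q̄) = (613/7.4)(15.30/4677.5).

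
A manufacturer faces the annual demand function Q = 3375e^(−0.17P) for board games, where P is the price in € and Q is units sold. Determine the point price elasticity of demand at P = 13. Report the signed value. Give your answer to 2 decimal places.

-2.21

At P = 13, Q = 370.240.
dQ/dP = −0.17·3375e^(−0.17P) = −0.17Q = -62.941.
ε = (dQ/dP)(P/Q) = (-62.941)(13/370.240).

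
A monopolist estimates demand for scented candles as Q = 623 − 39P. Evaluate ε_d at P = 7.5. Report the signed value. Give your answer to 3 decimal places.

At P = 7.5, Q = 330.500.
dQ/dP = −39.
ε = (dQ/dP)(P/Q) = (-39)(7.5/330.500).
|ε| < 1, so demand is inelastic at this price.

-0.885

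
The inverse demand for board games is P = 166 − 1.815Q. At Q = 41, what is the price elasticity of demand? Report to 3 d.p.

At Q = 41, P = 166 − 1.815(41) = 91.59.
dP/dQ = −1.815, so dQ/dP = 1/(−1.815) = -0.551.
ε = (dQ/dP)(P/Q) = (-0.551)(91.59/41).

-1.231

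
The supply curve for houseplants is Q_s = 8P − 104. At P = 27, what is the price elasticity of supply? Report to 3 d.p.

1.929

At P = 27, Q_s = 112.
dQ_s/dP = 8.
ε_s = (dQ_s/dP)(P/Q_s) = (8)(27/112).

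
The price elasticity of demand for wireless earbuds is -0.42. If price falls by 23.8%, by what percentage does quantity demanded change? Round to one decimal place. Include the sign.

10.0%

%ΔQ ≈ ε × %ΔP = (-0.42)(-23.8%) = 10.00%.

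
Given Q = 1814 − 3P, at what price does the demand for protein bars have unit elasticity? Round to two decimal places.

302.33

For linear demand Q = a − bP, ε = −bP/(a − bP). |ε| = 1 when bP = a − bP, i.e. P = a/(2b).
P = 1814/(2·3) = 1814/6 = 302.3333.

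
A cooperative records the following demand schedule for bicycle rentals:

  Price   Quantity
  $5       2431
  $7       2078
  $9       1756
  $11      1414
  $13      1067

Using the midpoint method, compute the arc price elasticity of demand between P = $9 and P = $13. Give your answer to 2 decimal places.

-1.34

At P = 9, Q = 1756; at P = 13, Q = 1067.
ΔQ = -689, ΔP = 4. Midpoints: P̄ = 11.00, Q̄ = 1411.5.
ε = (ΔQ/ΔP)(P̄/Q̄) = (-689/4)(11.00/1411.5).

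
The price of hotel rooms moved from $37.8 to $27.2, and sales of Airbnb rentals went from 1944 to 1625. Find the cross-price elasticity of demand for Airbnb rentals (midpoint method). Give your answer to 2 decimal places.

ΔQ_x = 1625 − 1944 = -319; ΔP_y = 27.2 − 37.8 = -10.6.
Midpoints: P̄_y = 32.50, Q̄_x = 1784.5.
ε_xy = (ΔQ_x/ΔP_y)(P̄_y/Q̄_x) = (-319/-10.6)(32.50/1784.5).
ε_xy > 0, so the goods are substitutes.

0.55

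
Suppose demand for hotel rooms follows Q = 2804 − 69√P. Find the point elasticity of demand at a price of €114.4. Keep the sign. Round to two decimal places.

At P = 114.4, Q = 2065.990.
dQ/dP = −69/(2√P) = -3.226.
ε = (dQ/dP)(P/Q) = (-3.226)(114.4/2065.990).
|ε| < 1, so demand is inelastic at this price.

-0.18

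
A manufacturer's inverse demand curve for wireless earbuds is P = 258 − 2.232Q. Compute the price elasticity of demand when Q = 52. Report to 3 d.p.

At Q = 52, P = 258 − 2.232(52) = 141.94.
dP/dQ = −2.232, so dQ/dP = 1/(−2.232) = -0.448.
ε = (dQ/dP)(P/Q) = (-0.448)(141.94/52).

-1.223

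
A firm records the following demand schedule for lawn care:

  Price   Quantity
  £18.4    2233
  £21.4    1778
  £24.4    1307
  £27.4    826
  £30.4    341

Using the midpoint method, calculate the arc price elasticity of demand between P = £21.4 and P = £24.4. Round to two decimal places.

-2.33

At P = 21.4, Q = 1778; at P = 24.4, Q = 1307.
ΔQ = -471, ΔP = 3.0. Midpoints: P̄ = 22.90, Q̄ = 1542.5.
ε = (ΔQ/ΔP)(P̄/Q̄) = (-471/3.0)(22.90/1542.5).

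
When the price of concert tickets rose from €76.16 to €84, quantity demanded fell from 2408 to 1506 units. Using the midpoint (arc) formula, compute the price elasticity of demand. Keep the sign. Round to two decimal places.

-4.71

ΔQ = 1506 − 2408 = -902; ΔP = 84 − 76.16 = 7.84.
Midpoints: P̄ = 80.08, Q̄ = 1957.0.
ε = (ΔQ/ΔP)(P̄/Q̄) = (-902/7.84)(80.08/1957.0).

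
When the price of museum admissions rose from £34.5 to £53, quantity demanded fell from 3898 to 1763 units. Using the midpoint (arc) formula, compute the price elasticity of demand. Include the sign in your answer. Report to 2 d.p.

-1.78

ΔQ = 1763 − 3898 = -2135; ΔP = 53 − 34.5 = 18.5.
Midpoints: P̄ = 43.75, Q̄ = 2830.5.
ε = (ΔQ/ΔP)(P̄/Q̄) = (-2135/18.5)(43.75/2830.5).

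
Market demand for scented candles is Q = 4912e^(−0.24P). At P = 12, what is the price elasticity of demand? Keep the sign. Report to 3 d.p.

-2.880

At P = 12, Q = 275.734.
dQ/dP = −0.24·4912e^(−0.24P) = −0.24Q = -66.176.
ε = (dQ/dP)(P/Q) = (-66.176)(12/275.734).
|ε| > 1, so demand is elastic at this price.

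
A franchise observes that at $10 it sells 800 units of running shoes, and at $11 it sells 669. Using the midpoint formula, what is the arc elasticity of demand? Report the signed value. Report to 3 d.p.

-1.873

ΔQ = 669 − 800 = -131; ΔP = 11 − 10 = 1.
Midpoints: P̄ = 10.50, Q̄ = 734.5.
ε = (ΔQ/ΔP)(P̄/Q̄) = (-131/1)(10.50/734.5).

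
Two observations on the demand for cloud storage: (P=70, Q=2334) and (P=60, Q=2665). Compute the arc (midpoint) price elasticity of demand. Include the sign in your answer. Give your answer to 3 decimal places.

ΔQ = 2665 − 2334 = 331; ΔP = 60 − 70 = -10.
Midpoints: P̄ = 65.00, Q̄ = 2499.5.
ε = (ΔQ/ΔP)(P̄/Q̄) = (331/-10)(65.00/2499.5).

-0.861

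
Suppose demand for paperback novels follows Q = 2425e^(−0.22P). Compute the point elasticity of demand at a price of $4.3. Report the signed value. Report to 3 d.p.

-0.946

At P = 4.3, Q = 941.606.
dQ/dP = −0.22·2425e^(−0.22P) = −0.22Q = -207.153.
ε = (dQ/dP)(P/Q) = (-207.153)(4.3/941.606).
|ε| < 1, so demand is inelastic at this price.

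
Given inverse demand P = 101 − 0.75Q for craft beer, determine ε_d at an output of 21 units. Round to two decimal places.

-5.41

At Q = 21, P = 101 − 0.75(21) = 85.25.
dP/dQ = −0.75, so dQ/dP = 1/(−0.75) = -1.333.
ε = (dQ/dP)(P/Q) = (-1.333)(85.25/21).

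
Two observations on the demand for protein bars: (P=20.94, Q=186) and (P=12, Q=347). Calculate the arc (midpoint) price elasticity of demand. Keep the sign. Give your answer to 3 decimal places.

ΔQ = 347 − 186 = 161; ΔP = 12 − 20.94 = -8.94.
Midpoints: P̄ = 16.47, Q̄ = 266.5.
ε = (ΔQ/ΔP)(P̄/Q̄) = (161/-8.94)(16.47/266.5).

-1.113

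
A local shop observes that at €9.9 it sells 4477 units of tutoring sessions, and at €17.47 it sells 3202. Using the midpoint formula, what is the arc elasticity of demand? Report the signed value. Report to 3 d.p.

-0.600

ΔQ = 3202 − 4477 = -1275; ΔP = 17.47 − 9.9 = 7.57.
Midpoints: P̄ = 13.68, Q̄ = 3839.5.
ε = (ΔQ/ΔP)(P̄/Q̄) = (-1275/7.57)(13.68/3839.5).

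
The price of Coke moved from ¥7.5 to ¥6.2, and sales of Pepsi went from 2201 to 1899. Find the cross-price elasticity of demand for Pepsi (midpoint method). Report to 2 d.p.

0.78

ΔQ_x = 1899 − 2201 = -302; ΔP_y = 6.2 − 7.5 = -1.3.
Midpoints: P̄_y = 6.85, Q̄_x = 2050.0.
ε_xy = (ΔQ_x/ΔP_y)(P̄_y/Q̄_x) = (-302/-1.3)(6.85/2050.0).
ε_xy > 0, so the goods are substitutes.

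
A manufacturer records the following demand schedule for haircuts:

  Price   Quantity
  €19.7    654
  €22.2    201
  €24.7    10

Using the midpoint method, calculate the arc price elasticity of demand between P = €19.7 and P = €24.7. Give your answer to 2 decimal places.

-8.61

At P = 19.7, Q = 654; at P = 24.7, Q = 10.
ΔQ = -644, ΔP = 5.0. Midpoints: P̄ = 22.20, Q̄ = 332.0.
ε = (ΔQ/ΔP)(P̄/Q̄) = (-644/5.0)(22.20/332.0).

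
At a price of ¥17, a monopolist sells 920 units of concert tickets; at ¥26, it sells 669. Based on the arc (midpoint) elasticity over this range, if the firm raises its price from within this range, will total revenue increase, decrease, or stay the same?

increase

Arc ε = (-251/9)(21.50/794.5) ≈ -0.755.
|ε| = 0.75 < 1, so demand is inelastic. A price rise therefore raises total revenue.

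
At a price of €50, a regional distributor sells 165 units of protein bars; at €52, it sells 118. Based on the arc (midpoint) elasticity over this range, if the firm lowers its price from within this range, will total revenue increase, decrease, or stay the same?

Arc ε = (-47/2)(51.00/141.5) ≈ -8.470.
|ε| = 8.47 > 1, so demand is elastic. A price cut therefore raises total revenue.

increase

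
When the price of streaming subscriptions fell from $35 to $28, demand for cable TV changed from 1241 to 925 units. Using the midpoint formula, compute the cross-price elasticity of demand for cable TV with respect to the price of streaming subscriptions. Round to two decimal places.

1.31

ΔQ_x = 925 − 1241 = -316; ΔP_y = 28 − 35 = -7.
Midpoints: P̄_y = 31.50, Q̄_x = 1083.0.
ε_xy = (ΔQ_x/ΔP_y)(P̄_y/Q̄_x) = (-316/-7)(31.50/1083.0).
ε_xy > 0, so the goods are substitutes.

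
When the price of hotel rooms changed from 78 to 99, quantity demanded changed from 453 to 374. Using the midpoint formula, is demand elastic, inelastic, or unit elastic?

Arc ε ≈ -0.805.
|ε| = 0.81 < 1.

inelastic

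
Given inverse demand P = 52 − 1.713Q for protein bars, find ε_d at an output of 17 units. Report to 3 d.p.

At Q = 17, P = 52 − 1.713(17) = 22.88.
dP/dQ = −1.713, so dQ/dP = 1/(−1.713) = -0.584.
ε = (dQ/dP)(P/Q) = (-0.584)(22.88/17).

-0.786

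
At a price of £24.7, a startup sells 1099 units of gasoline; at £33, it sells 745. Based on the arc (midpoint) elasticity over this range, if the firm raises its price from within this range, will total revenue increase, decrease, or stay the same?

decrease

Arc ε = (-354/8.3)(28.85/922.0) ≈ -1.335.
|ε| = 1.33 > 1, so demand is elastic. A price rise therefore reduces total revenue.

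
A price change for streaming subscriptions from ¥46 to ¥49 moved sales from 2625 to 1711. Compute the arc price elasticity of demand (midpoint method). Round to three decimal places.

ΔQ = 1711 − 2625 = -914; ΔP = 49 − 46 = 3.
Midpoints: P̄ = 47.50, Q̄ = 2168.0.
ε = (ΔQ/ΔP)(P̄/Q̄) = (-914/3)(47.50/2168.0).

-6.675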